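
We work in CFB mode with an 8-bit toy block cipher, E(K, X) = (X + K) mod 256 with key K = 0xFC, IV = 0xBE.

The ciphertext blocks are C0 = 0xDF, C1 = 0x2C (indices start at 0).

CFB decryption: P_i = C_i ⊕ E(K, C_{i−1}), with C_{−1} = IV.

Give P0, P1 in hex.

P0 = 0x65, P1 = 0xF7

P0: E(K, 0xBE) = 0xBA; 0xDF ⊕ 0xBA = 0x65.
P1: E(K, 0xDF) = 0xDB; 0x2C ⊕ 0xDB = 0xF7.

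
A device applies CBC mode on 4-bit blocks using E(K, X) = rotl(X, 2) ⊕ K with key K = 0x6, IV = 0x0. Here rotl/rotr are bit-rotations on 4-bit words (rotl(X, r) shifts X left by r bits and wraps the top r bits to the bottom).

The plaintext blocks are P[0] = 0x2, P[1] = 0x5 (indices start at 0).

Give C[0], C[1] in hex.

C[0] = 0xE, C[1] = 0x8

CBC encryption: C_i = E(K, P_i ⊕ C_{i−1}), with C_{−1} = IV.
C[0]: P[0] ⊕ 0x0 = 0x2; E(K, 0x2) = 0xE.
C[1]: P[1] ⊕ 0xE = 0xB; E(K, 0xB) = 0x8.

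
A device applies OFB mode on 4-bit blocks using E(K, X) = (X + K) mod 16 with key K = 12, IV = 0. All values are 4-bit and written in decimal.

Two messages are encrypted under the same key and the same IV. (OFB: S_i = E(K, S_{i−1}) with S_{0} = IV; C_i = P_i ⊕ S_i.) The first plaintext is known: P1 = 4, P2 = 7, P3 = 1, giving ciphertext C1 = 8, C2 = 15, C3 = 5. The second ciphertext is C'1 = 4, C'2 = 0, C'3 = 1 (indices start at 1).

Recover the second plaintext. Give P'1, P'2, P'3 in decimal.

In OFB with a reused IV, both messages share the same keystream S_i, so C_i ⊕ C'_i = P_i ⊕ P'_i and thus P'_i = P_i ⊕ C_i ⊕ C'_i.
P'1: 4 ⊕ 8 ⊕ 4 = 8.
P'2: 7 ⊕ 15 ⊕ 0 = 8.
P'3: 1 ⊕ 5 ⊕ 1 = 5.

P'1 = 8, P'2 = 8, P'3 = 5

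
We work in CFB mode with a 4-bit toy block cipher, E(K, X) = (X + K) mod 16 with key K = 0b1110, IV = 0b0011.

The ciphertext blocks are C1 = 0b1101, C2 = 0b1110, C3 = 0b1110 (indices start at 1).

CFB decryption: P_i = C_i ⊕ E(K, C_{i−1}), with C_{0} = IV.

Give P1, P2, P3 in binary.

P1: E(K, 0b0011) = 0b0001; 0b1101 ⊕ 0b0001 = 0b1100.
P2: E(K, 0b1101) = 0b1011; 0b1110 ⊕ 0b1011 = 0b0101.
P3: E(K, 0b1110) = 0b1100; 0b1110 ⊕ 0b1100 = 0b0010.

P1 = 0b1100, P2 = 0b0101, P3 = 0b0010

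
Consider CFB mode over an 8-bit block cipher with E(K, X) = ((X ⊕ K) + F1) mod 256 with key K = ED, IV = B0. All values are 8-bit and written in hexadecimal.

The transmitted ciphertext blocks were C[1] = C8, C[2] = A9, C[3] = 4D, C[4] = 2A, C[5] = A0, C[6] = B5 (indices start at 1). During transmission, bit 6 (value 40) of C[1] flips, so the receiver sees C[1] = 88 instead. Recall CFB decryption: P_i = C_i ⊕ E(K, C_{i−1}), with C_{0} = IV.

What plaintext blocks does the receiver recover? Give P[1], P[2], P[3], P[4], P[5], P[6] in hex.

P[1] = C6, P[2] = FF, P[3] = 78, P[4] = BB, P[5] = 18, P[6] = 8B

Only C[1] changed, to 88. In CFB, a change in C_i flips the same bit in P_i and garbles P_{i+1}. Decrypting the received ciphertext:
P[1]: E(K, B0) = 4E; 88 ⊕ 4E = C6.
P[2]: E(K, 88) = 56; A9 ⊕ 56 = FF.
P[3]: E(K, A9) = 35; 4D ⊕ 35 = 78.
P[4]: E(K, 4D) = 91; 2A ⊕ 91 = BB.
P[5]: E(K, 2A) = B8; A0 ⊕ B8 = 18.
P[6]: E(K, A0) = 3E; B5 ⊕ 3E = 8B.
Blocks that differ from the original plaintext: P[1], P[2].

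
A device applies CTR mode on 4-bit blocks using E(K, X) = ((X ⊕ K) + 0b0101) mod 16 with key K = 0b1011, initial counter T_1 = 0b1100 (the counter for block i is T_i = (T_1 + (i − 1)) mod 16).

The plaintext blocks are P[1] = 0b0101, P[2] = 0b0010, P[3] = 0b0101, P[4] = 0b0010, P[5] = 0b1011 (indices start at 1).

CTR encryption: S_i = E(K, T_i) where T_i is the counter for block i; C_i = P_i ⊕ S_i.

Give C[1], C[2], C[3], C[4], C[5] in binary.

C[1] = 0b1001, C[2] = 0b1001, C[3] = 0b1111, C[4] = 0b1011, C[5] = 0b1011

C[1]: T = 0b1100, S = E(K, T) = 0b1100; 0b0101 ⊕ 0b1100 = 0b1001.
C[2]: T = 0b1101, S = E(K, T) = 0b1011; 0b0010 ⊕ 0b1011 = 0b1001.
C[3]: T = 0b1110, S = E(K, T) = 0b1010; 0b0101 ⊕ 0b1010 = 0b1111.
C[4]: T = 0b1111, S = E(K, T) = 0b1001; 0b0010 ⊕ 0b1001 = 0b1011.
C[5]: T = 0b0000, S = E(K, T) = 0b0000; 0b1011 ⊕ 0b0000 = 0b1011.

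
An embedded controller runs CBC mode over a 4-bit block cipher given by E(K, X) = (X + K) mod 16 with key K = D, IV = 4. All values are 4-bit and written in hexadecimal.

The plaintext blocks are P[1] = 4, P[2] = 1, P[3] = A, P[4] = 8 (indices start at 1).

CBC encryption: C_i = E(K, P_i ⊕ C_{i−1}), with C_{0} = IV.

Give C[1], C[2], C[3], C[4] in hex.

C[1]: P[1] ⊕ 4 = 0; E(K, 0) = D.
C[2]: P[2] ⊕ D = C; E(K, C) = 9.
C[3]: P[3] ⊕ 9 = 3; E(K, 3) = 0.
C[4]: P[4] ⊕ 0 = 8; E(K, 8) = 5.

C[1] = D, C[2] = 9, C[3] = 0, C[4] = 5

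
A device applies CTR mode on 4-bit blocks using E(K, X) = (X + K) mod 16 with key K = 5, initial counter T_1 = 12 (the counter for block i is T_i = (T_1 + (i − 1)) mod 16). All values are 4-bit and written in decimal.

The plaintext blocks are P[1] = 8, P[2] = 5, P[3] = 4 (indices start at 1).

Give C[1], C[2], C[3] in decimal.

C[1] = 9, C[2] = 7, C[3] = 7

CTR encryption: S_i = E(K, T_i) where T_i is the counter for block i; C_i = P_i ⊕ S_i.
C[1]: T = 12, S = E(K, T) = 1; 8 ⊕ 1 = 9.
C[2]: T = 13, S = E(K, T) = 2; 5 ⊕ 2 = 7.
C[3]: T = 14, S = E(K, T) = 3; 4 ⊕ 3 = 7.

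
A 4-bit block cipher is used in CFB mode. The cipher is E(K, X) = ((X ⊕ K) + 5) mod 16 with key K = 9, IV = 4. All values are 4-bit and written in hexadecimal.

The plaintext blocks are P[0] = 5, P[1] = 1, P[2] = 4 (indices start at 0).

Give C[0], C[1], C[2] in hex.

CFB encryption: C_i = P_i ⊕ E(K, C_{i−1}), with C_{−1} = IV.
C[0]: E(K, 4) = 2; 5 ⊕ 2 = 7.
C[1]: E(K, 7) = 3; 1 ⊕ 3 = 2.
C[2]: E(K, 2) = 0; 4 ⊕ 0 = 4.

C[0] = 7, C[1] = 2, C[2] = 4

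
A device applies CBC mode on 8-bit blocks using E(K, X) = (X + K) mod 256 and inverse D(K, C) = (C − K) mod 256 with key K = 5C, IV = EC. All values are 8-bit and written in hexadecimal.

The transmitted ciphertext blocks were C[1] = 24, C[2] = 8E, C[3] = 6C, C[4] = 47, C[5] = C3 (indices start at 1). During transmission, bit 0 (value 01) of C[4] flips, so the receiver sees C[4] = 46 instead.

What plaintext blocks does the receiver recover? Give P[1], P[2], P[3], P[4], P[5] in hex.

CBC decryption: P_i = D(K, C_i) ⊕ C_{i−1}, with C_{0} = IV.
Only C[4] changed, to 46. In CBC, a change in C_i garbles P_i and flips the same bit in P_{i+1}. Decrypting the received ciphertext:
P[1]: D(K, 24) = C8; C8 ⊕ EC = 24.
P[2]: D(K, 8E) = 32; 32 ⊕ 24 = 16.
P[3]: D(K, 6C) = 10; 10 ⊕ 8E = 9E.
P[4]: D(K, 46) = EA; EA ⊕ 6C = 86.
P[5]: D(K, C3) = 67; 67 ⊕ 46 = 21.
Blocks that differ from the original plaintext: P[4], P[5].

P[1] = 24, P[2] = 16, P[3] = 9E, P[4] = 86, P[5] = 21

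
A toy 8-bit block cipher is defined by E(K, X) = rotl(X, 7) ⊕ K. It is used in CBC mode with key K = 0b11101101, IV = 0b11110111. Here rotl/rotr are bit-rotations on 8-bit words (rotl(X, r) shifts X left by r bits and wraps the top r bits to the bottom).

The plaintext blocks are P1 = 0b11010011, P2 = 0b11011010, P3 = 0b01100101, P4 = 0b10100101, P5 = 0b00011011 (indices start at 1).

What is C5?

C5 = 0b11000111

CBC encryption: C_i = E(K, P_i ⊕ C_{i−1}), with C_{0} = IV.
C1: P1 ⊕ 0b11110111 = 0b00100100; E(K, 0b00100100) = 0b11111111.
C2: P2 ⊕ 0b11111111 = 0b00100101; E(K, 0b00100101) = 0b01111111.
C3: P3 ⊕ 0b01111111 = 0b00011010; E(K, 0b00011010) = 0b11100000.
C4: P4 ⊕ 0b11100000 = 0b01000101; E(K, 0b01000101) = 0b01001111.
C5: P5 ⊕ 0b01001111 = 0b01010100; E(K, 0b01010100) = 0b11000111.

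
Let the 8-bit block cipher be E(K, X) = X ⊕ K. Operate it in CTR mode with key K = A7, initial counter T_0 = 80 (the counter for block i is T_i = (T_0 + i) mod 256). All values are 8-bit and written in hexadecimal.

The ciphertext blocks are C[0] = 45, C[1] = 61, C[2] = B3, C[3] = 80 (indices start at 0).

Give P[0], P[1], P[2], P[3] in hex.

P[0] = 62, P[1] = 47, P[2] = 96, P[3] = A4

CTR decryption: S_i = E(K, T_i) where T_i is the counter for block i; P_i = C_i ⊕ S_i.
P[0]: T = 80, S = E(K, T) = 27; 45 ⊕ 27 = 62.
P[1]: T = 81, S = E(K, T) = 26; 61 ⊕ 26 = 47.
P[2]: T = 82, S = E(K, T) = 25; B3 ⊕ 25 = 96.
P[3]: T = 83, S = E(K, T) = 24; 80 ⊕ 24 = A4.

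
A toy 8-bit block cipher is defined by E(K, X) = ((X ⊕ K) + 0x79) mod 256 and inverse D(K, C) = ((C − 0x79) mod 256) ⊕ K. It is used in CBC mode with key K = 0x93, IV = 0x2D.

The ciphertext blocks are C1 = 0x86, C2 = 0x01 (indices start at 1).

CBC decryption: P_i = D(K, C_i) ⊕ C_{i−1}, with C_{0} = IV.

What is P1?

P1: D(K, 0x86) = 0x9E; 0x9E ⊕ 0x2D = 0xB3.

P1 = 0xB3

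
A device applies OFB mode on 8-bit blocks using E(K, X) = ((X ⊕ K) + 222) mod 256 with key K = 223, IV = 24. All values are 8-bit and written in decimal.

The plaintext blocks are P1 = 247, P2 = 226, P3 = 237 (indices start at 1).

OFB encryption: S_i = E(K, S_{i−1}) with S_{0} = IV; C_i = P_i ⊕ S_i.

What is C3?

C1: S = E(K, 24) = 165; 247 ⊕ 165 = 82.
C2: S = E(K, 165) = 88; 226 ⊕ 88 = 186.
C3: S = E(K, 88) = 101; 237 ⊕ 101 = 136.

C3 = 136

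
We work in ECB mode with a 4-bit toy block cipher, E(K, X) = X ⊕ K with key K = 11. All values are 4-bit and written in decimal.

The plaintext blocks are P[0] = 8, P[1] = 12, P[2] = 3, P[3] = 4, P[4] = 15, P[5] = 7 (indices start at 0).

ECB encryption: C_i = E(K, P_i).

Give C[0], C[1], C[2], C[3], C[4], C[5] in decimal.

C[0]: E(K, 8) = 3.
C[1]: E(K, 12) = 7.
C[2]: E(K, 3) = 8.
C[3]: E(K, 4) = 15.
C[4]: E(K, 15) = 4.
C[5]: E(K, 7) = 12.

C[0] = 3, C[1] = 7, C[2] = 8, C[3] = 15, C[4] = 4, C[5] = 12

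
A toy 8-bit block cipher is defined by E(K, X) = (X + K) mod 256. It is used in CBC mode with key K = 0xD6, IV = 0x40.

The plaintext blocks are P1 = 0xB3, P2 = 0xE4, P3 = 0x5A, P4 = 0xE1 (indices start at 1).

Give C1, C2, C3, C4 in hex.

C1 = 0xC9, C2 = 0x03, C3 = 0x2F, C4 = 0xA4

CBC encryption: C_i = E(K, P_i ⊕ C_{i−1}), with C_{0} = IV.
C1: P1 ⊕ 0x40 = 0xF3; E(K, 0xF3) = 0xC9.
C2: P2 ⊕ 0xC9 = 0x2D; E(K, 0x2D) = 0x03.
C3: P3 ⊕ 0x03 = 0x59; E(K, 0x59) = 0x2F.
C4: P4 ⊕ 0x2F = 0xCE; E(K, 0xCE) = 0xA4.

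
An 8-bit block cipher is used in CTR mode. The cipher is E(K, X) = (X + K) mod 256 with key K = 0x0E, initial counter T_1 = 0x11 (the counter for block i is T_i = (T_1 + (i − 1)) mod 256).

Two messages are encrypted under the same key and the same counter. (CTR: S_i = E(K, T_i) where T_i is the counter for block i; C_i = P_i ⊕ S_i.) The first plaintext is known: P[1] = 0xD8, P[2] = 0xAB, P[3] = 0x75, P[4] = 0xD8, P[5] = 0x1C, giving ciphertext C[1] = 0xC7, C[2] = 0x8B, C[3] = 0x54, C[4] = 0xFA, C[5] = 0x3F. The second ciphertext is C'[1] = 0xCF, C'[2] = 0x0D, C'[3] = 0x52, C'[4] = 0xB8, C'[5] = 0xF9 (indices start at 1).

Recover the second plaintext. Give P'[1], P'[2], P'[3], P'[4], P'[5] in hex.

In CTR with a reused counter, both messages share the same keystream S_i, so C_i ⊕ C'_i = P_i ⊕ P'_i and thus P'_i = P_i ⊕ C_i ⊕ C'_i.
P'[1]: 0xD8 ⊕ 0xC7 ⊕ 0xCF = 0xD0.
P'[2]: 0xAB ⊕ 0x8B ⊕ 0x0D = 0x2D.
P'[3]: 0x75 ⊕ 0x54 ⊕ 0x52 = 0x73.
P'[4]: 0xD8 ⊕ 0xFA ⊕ 0xB8 = 0x9A.
P'[5]: 0x1C ⊕ 0x3F ⊕ 0xF9 = 0xDA.

P'[1] = 0xD0, P'[2] = 0x2D, P'[3] = 0x73, P'[4] = 0x9A, P'[5] = 0xDA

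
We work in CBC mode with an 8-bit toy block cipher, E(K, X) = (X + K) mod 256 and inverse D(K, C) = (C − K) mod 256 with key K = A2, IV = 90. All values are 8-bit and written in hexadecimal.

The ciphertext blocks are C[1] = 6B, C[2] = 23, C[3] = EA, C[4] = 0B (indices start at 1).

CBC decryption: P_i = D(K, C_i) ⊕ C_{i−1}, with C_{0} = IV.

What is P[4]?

P[4] = 83

P[4]: D(K, 0B) = 69; 69 ⊕ EA = 83.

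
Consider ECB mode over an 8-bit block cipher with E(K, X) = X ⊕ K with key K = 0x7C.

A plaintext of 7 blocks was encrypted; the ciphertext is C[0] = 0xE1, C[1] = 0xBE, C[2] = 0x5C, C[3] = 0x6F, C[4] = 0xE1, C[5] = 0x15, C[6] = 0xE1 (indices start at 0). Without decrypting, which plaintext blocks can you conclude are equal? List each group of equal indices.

ECB encrypts each block independently with the same key, so equal ciphertext blocks imply equal plaintext blocks.
C[0] = C[4] = C[6] = 0xE1, so P[0] = P[4] = P[6].

P[0] = P[4] = P[6]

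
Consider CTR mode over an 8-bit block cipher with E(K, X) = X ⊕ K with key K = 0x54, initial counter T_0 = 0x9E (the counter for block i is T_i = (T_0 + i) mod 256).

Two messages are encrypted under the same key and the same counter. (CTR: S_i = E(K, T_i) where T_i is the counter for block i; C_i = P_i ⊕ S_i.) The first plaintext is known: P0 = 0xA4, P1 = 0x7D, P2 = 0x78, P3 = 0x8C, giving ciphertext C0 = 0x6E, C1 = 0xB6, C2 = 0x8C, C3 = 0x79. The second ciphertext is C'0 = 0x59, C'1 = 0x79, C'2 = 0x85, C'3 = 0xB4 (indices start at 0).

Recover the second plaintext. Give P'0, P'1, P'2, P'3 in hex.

In CTR with a reused counter, both messages share the same keystream S_i, so C_i ⊕ C'_i = P_i ⊕ P'_i and thus P'_i = P_i ⊕ C_i ⊕ C'_i.
P'0: 0xA4 ⊕ 0x6E ⊕ 0x59 = 0x93.
P'1: 0x7D ⊕ 0xB6 ⊕ 0x79 = 0xB2.
P'2: 0x78 ⊕ 0x8C ⊕ 0x85 = 0x71.
P'3: 0x8C ⊕ 0x79 ⊕ 0xB4 = 0x41.

P'0 = 0x93, P'1 = 0xB2, P'2 = 0x71, P'3 = 0x41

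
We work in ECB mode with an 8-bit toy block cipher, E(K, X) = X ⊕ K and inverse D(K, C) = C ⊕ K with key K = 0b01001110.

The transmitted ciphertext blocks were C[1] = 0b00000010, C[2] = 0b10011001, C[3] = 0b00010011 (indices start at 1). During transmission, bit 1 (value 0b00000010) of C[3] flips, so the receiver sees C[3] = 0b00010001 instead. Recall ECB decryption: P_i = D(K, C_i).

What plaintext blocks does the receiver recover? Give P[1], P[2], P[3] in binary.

P[1] = 0b01001100, P[2] = 0b11010111, P[3] = 0b01011111

Only C[3] changed, to 0b00010001. In ECB, a change in C_i affects only P_i. Decrypting the received ciphertext:
P[1]: D(K, 0b00000010) = 0b01001100.
P[2]: D(K, 0b10011001) = 0b11010111.
P[3]: D(K, 0b00010001) = 0b01011111.
Blocks that differ from the original plaintext: P[3].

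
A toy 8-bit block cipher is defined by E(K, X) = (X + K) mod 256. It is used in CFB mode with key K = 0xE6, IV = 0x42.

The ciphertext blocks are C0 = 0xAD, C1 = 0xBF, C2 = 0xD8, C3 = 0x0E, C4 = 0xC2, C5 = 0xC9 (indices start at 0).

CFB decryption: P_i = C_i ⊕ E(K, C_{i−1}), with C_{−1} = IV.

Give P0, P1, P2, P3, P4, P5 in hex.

P0: E(K, 0x42) = 0x28; 0xAD ⊕ 0x28 = 0x85.
P1: E(K, 0xAD) = 0x93; 0xBF ⊕ 0x93 = 0x2C.
P2: E(K, 0xBF) = 0xA5; 0xD8 ⊕ 0xA5 = 0x7D.
P3: E(K, 0xD8) = 0xBE; 0x0E ⊕ 0xBE = 0xB0.
P4: E(K, 0x0E) = 0xF4; 0xC2 ⊕ 0xF4 = 0x36.
P5: E(K, 0xC2) = 0xA8; 0xC9 ⊕ 0xA8 = 0x61.

P0 = 0x85, P1 = 0x2C, P2 = 0x7D, P3 = 0xB0, P4 = 0x36, P5 = 0x61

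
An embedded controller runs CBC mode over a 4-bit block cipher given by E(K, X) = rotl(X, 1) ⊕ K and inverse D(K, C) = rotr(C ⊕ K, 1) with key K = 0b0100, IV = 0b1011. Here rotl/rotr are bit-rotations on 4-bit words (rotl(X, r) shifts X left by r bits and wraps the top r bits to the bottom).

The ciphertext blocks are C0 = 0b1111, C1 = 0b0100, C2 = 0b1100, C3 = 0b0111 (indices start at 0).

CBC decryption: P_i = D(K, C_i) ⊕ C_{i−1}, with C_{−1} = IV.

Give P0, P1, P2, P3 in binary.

P0: D(K, 0b1111) = 0b1101; 0b1101 ⊕ 0b1011 = 0b0110.
P1: D(K, 0b0100) = 0b0000; 0b0000 ⊕ 0b1111 = 0b1111.
P2: D(K, 0b1100) = 0b0100; 0b0100 ⊕ 0b0100 = 0b0000.
P3: D(K, 0b0111) = 0b1001; 0b1001 ⊕ 0b1100 = 0b0101.

P0 = 0b0110, P1 = 0b1111, P2 = 0b0000, P3 = 0b0101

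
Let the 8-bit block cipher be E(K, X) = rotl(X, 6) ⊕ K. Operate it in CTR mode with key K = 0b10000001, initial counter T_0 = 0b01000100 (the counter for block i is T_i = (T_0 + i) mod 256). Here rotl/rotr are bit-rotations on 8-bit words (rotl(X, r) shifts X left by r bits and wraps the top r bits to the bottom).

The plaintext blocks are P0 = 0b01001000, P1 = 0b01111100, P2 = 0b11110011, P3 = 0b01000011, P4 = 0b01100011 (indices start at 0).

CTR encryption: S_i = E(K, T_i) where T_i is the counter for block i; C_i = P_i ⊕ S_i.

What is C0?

C0 = 0b11011000

C0: T = 0b01000100, S = E(K, T) = 0b10010000; 0b01001000 ⊕ 0b10010000 = 0b11011000.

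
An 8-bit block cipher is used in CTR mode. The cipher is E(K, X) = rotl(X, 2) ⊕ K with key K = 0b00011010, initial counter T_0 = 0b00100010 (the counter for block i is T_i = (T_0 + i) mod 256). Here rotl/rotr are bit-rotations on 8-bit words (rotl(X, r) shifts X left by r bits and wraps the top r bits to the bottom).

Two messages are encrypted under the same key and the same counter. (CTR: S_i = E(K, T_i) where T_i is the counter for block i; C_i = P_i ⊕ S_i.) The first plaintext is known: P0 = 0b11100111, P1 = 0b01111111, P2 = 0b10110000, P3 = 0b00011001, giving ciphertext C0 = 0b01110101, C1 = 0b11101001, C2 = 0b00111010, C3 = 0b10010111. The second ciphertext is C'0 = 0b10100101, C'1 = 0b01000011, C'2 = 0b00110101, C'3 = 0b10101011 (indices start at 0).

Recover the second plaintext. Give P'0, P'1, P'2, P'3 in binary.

In CTR with a reused counter, both messages share the same keystream S_i, so C_i ⊕ C'_i = P_i ⊕ P'_i and thus P'_i = P_i ⊕ C_i ⊕ C'_i.
P'0: 0b11100111 ⊕ 0b01110101 ⊕ 0b10100101 = 0b00110111.
P'1: 0b01111111 ⊕ 0b11101001 ⊕ 0b01000011 = 0b11010101.
P'2: 0b10110000 ⊕ 0b00111010 ⊕ 0b00110101 = 0b10111111.
P'3: 0b00011001 ⊕ 0b10010111 ⊕ 0b10101011 = 0b00100101.

P'0 = 0b00110111, P'1 = 0b11010101, P'2 = 0b10111111, P'3 = 0b00100101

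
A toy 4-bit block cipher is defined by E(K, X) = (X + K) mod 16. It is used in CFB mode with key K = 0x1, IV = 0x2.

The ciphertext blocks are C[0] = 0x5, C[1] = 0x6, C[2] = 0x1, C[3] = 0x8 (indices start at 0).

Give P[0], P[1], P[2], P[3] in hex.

P[0] = 0x6, P[1] = 0x0, P[2] = 0x6, P[3] = 0xA

CFB decryption: P_i = C_i ⊕ E(K, C_{i−1}), with C_{−1} = IV.
P[0]: E(K, 0x2) = 0x3; 0x5 ⊕ 0x3 = 0x6.
P[1]: E(K, 0x5) = 0x6; 0x6 ⊕ 0x6 = 0x0.
P[2]: E(K, 0x6) = 0x7; 0x1 ⊕ 0x7 = 0x6.
P[3]: E(K, 0x1) = 0x2; 0x8 ⊕ 0x2 = 0xA.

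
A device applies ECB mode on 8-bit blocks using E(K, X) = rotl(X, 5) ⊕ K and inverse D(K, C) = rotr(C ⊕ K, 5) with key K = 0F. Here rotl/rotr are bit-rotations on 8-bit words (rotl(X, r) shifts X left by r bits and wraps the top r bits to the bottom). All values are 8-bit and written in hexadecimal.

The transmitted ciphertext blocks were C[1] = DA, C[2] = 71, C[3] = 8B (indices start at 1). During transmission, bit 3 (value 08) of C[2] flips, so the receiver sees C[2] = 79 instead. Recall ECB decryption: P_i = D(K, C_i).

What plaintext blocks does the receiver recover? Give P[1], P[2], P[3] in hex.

Only C[2] changed, to 79. In ECB, a change in C_i affects only P_i. Decrypting the received ciphertext:
P[1]: D(K, DA) = AE.
P[2]: D(K, 79) = B3.
P[3]: D(K, 8B) = 24.
Blocks that differ from the original plaintext: P[2].

P[1] = AE, P[2] = B3, P[3] = 24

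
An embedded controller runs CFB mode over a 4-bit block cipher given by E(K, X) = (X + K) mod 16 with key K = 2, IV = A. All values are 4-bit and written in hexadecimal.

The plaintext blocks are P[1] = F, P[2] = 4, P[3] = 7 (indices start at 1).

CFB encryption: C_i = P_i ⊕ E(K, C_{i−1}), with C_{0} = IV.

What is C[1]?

C[1]: E(K, A) = C; F ⊕ C = 3.

C[1] = 3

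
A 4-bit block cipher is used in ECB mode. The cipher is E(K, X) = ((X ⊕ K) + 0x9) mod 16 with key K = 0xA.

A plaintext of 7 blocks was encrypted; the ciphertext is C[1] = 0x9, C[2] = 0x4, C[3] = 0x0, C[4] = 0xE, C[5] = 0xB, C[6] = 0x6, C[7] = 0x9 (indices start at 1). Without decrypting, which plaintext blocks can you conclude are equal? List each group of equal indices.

P[1] = P[7]

ECB encrypts each block independently with the same key, so equal ciphertext blocks imply equal plaintext blocks.
C[1] = C[7] = 0x9, so P[1] = P[7].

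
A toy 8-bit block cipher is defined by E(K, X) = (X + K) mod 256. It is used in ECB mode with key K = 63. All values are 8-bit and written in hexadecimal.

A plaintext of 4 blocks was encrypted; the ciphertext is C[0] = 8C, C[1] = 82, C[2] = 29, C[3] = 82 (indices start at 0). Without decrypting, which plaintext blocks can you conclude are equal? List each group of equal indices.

ECB encrypts each block independently with the same key, so equal ciphertext blocks imply equal plaintext blocks.
C[1] = C[3] = 82, so P[1] = P[3].

P[1] = P[3]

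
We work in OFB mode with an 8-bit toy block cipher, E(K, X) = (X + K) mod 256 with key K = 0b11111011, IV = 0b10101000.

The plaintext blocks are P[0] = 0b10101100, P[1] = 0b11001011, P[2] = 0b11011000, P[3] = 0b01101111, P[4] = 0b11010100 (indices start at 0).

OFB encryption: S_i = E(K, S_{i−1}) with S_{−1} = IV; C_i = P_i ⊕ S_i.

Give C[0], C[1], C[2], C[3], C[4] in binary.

C[0]: S = E(K, 0b10101000) = 0b10100011; 0b10101100 ⊕ 0b10100011 = 0b00001111.
C[1]: S = E(K, 0b10100011) = 0b10011110; 0b11001011 ⊕ 0b10011110 = 0b01010101.
C[2]: S = E(K, 0b10011110) = 0b10011001; 0b11011000 ⊕ 0b10011001 = 0b01000001.
C[3]: S = E(K, 0b10011001) = 0b10010100; 0b01101111 ⊕ 0b10010100 = 0b11111011.
C[4]: S = E(K, 0b10010100) = 0b10001111; 0b11010100 ⊕ 0b10001111 = 0b01011011.

C[0] = 0b00001111, C[1] = 0b01010101, C[2] = 0b01000001, C[3] = 0b11111011, C[4] = 0b01011011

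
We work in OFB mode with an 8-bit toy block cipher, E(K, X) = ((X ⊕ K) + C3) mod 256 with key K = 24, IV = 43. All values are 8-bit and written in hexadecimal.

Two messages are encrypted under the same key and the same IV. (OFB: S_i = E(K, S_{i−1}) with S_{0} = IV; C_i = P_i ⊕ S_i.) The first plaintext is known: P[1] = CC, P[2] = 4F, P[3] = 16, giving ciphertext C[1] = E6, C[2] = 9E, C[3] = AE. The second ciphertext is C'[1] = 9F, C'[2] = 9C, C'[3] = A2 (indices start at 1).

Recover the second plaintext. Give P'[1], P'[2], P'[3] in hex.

In OFB with a reused IV, both messages share the same keystream S_i, so C_i ⊕ C'_i = P_i ⊕ P'_i and thus P'_i = P_i ⊕ C_i ⊕ C'_i.
P'[1]: CC ⊕ E6 ⊕ 9F = B5.
P'[2]: 4F ⊕ 9E ⊕ 9C = 4D.
P'[3]: 16 ⊕ AE ⊕ A2 = 1A.

P'[1] = B5, P'[2] = 4D, P'[3] = 1A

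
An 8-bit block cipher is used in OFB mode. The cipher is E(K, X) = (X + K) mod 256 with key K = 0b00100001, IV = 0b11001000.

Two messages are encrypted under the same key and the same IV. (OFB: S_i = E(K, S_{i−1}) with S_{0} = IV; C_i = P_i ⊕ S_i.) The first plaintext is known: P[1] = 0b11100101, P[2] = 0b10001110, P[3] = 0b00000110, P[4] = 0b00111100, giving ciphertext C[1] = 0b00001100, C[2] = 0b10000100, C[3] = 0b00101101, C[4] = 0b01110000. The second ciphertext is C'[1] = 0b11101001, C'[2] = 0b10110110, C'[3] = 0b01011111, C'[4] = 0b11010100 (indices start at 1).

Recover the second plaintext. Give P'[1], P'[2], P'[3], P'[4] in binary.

In OFB with a reused IV, both messages share the same keystream S_i, so C_i ⊕ C'_i = P_i ⊕ P'_i and thus P'_i = P_i ⊕ C_i ⊕ C'_i.
P'[1]: 0b11100101 ⊕ 0b00001100 ⊕ 0b11101001 = 0b00000000.
P'[2]: 0b10001110 ⊕ 0b10000100 ⊕ 0b10110110 = 0b10111100.
P'[3]: 0b00000110 ⊕ 0b00101101 ⊕ 0b01011111 = 0b01110100.
P'[4]: 0b00111100 ⊕ 0b01110000 ⊕ 0b11010100 = 0b10011000.

P'[1] = 0b00000000, P'[2] = 0b10111100, P'[3] = 0b01110100, P'[4] = 0b10011000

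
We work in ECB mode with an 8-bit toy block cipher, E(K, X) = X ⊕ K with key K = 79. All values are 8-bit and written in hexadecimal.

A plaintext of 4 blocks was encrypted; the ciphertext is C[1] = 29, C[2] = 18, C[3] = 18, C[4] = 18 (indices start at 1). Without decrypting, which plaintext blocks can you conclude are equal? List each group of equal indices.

P[2] = P[3] = P[4]

ECB encrypts each block independently with the same key, so equal ciphertext blocks imply equal plaintext blocks.
C[2] = C[3] = C[4] = 18, so P[2] = P[3] = P[4].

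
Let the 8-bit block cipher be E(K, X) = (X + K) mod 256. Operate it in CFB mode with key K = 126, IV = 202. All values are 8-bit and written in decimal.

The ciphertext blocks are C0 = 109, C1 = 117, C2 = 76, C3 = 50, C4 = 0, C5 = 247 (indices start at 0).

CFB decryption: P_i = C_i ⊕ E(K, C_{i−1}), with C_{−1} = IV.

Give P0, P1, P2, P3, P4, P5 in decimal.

P0: E(K, 202) = 72; 109 ⊕ 72 = 37.
P1: E(K, 109) = 235; 117 ⊕ 235 = 158.
P2: E(K, 117) = 243; 76 ⊕ 243 = 191.
P3: E(K, 76) = 202; 50 ⊕ 202 = 248.
P4: E(K, 50) = 176; 0 ⊕ 176 = 176.
P5: E(K, 0) = 126; 247 ⊕ 126 = 137.

P0 = 37, P1 = 158, P2 = 191, P3 = 248, P4 = 176, P5 = 137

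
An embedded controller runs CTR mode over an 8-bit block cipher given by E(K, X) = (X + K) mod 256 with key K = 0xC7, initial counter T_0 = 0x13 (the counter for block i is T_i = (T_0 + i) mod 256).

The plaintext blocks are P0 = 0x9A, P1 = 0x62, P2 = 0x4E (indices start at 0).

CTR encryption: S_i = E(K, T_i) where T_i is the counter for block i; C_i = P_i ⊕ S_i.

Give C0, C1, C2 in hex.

C0: T = 0x13, S = E(K, T) = 0xDA; 0x9A ⊕ 0xDA = 0x40.
C1: T = 0x14, S = E(K, T) = 0xDB; 0x62 ⊕ 0xDB = 0xB9.
C2: T = 0x15, S = E(K, T) = 0xDC; 0x4E ⊕ 0xDC = 0x92.

C0 = 0x40, C1 = 0xB9, C2 = 0x92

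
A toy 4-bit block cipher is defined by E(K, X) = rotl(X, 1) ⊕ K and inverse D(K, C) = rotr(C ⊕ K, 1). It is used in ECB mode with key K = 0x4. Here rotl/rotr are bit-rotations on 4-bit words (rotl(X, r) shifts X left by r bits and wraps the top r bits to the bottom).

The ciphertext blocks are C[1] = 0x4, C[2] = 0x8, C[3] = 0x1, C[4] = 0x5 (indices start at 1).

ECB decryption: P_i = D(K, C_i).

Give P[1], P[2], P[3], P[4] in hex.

P[1] = 0x0, P[2] = 0x6, P[3] = 0xA, P[4] = 0x8

P[1]: D(K, 0x4) = 0x0.
P[2]: D(K, 0x8) = 0x6.
P[3]: D(K, 0x1) = 0xA.
P[4]: D(K, 0x5) = 0x8.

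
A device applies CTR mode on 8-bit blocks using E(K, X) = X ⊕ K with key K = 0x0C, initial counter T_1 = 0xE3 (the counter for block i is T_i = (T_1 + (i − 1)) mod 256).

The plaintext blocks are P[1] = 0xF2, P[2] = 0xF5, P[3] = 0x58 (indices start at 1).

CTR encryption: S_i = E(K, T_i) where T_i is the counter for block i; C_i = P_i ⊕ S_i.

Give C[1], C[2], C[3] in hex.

C[1]: T = 0xE3, S = E(K, T) = 0xEF; 0xF2 ⊕ 0xEF = 0x1D.
C[2]: T = 0xE4, S = E(K, T) = 0xE8; 0xF5 ⊕ 0xE8 = 0x1D.
C[3]: T = 0xE5, S = E(K, T) = 0xE9; 0x58 ⊕ 0xE9 = 0xB1.

C[1] = 0x1D, C[2] = 0x1D, C[3] = 0xB1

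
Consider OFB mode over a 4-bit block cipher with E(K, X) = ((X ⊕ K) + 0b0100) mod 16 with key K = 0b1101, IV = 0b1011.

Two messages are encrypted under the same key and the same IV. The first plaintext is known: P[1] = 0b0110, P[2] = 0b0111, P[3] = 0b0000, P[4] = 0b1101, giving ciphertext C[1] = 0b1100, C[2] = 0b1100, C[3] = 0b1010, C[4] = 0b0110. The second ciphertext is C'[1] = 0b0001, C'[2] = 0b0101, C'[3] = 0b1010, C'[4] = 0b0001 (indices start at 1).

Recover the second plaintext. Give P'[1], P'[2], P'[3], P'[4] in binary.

P'[1] = 0b1011, P'[2] = 0b1110, P'[3] = 0b0000, P'[4] = 0b1010

In OFB with a reused IV, both messages share the same keystream S_i, so C_i ⊕ C'_i = P_i ⊕ P'_i and thus P'_i = P_i ⊕ C_i ⊕ C'_i.
P'[1]: 0b0110 ⊕ 0b1100 ⊕ 0b0001 = 0b1011.
P'[2]: 0b0111 ⊕ 0b1100 ⊕ 0b0101 = 0b1110.
P'[3]: 0b0000 ⊕ 0b1010 ⊕ 0b1010 = 0b0000.
P'[4]: 0b1101 ⊕ 0b0110 ⊕ 0b0001 = 0b1010.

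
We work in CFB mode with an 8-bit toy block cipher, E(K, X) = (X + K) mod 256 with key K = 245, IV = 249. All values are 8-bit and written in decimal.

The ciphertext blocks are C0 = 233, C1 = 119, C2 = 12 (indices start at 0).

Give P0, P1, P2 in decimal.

P0 = 7, P1 = 169, P2 = 96

CFB decryption: P_i = C_i ⊕ E(K, C_{i−1}), with C_{−1} = IV.
P0: E(K, 249) = 238; 233 ⊕ 238 = 7.
P1: E(K, 233) = 222; 119 ⊕ 222 = 169.
P2: E(K, 119) = 108; 12 ⊕ 108 = 96.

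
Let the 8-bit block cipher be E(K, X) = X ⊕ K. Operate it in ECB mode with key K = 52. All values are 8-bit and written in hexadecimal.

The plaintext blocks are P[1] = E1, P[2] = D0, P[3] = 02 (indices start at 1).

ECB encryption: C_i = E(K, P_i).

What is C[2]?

C[2] = 82

C[2]: E(K, D0) = 82.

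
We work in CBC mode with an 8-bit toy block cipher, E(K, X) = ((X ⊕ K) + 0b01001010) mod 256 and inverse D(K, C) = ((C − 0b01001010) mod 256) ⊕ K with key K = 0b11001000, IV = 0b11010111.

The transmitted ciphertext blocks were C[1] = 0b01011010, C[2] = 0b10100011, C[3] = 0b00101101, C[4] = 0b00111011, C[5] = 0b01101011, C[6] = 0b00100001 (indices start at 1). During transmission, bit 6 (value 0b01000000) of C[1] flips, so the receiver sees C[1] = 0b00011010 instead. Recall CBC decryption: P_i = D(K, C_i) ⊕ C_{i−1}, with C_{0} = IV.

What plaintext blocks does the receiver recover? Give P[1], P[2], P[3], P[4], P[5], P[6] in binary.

P[1] = 0b11001111, P[2] = 0b10001011, P[3] = 0b10001000, P[4] = 0b00010100, P[5] = 0b11010010, P[6] = 0b01110100

Only C[1] changed, to 0b00011010. In CBC, a change in C_i garbles P_i and flips the same bit in P_{i+1}. Decrypting the received ciphertext:
P[1]: D(K, 0b00011010) = 0b00011000; 0b00011000 ⊕ 0b11010111 = 0b11001111.
P[2]: D(K, 0b10100011) = 0b10010001; 0b10010001 ⊕ 0b00011010 = 0b10001011.
P[3]: D(K, 0b00101101) = 0b00101011; 0b00101011 ⊕ 0b10100011 = 0b10001000.
P[4]: D(K, 0b00111011) = 0b00111001; 0b00111001 ⊕ 0b00101101 = 0b00010100.
P[5]: D(K, 0b01101011) = 0b11101001; 0b11101001 ⊕ 0b00111011 = 0b11010010.
P[6]: D(K, 0b00100001) = 0b00011111; 0b00011111 ⊕ 0b01101011 = 0b01110100.
Blocks that differ from the original plaintext: P[1], P[2].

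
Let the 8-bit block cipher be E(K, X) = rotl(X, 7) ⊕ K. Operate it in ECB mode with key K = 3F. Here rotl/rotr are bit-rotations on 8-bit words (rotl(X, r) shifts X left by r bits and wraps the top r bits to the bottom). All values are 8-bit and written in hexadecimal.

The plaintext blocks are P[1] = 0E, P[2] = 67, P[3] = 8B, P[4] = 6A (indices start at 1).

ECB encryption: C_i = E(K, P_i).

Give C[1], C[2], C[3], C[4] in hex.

C[1]: E(K, 0E) = 38.
C[2]: E(K, 67) = 8C.
C[3]: E(K, 8B) = FA.
C[4]: E(K, 6A) = 0A.

C[1] = 38, C[2] = 8C, C[3] = FA, C[4] = 0A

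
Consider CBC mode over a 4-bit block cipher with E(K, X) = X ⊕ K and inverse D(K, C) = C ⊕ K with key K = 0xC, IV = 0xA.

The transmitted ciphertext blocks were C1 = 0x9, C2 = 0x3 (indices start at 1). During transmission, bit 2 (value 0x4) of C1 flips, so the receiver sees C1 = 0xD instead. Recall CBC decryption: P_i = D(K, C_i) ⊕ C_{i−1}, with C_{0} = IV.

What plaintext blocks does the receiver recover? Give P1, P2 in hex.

P1 = 0xB, P2 = 0x2

Only C1 changed, to 0xD. In CBC, a change in C_i garbles P_i and flips the same bit in P_{i+1}. Decrypting the received ciphertext:
P1: D(K, 0xD) = 0x1; 0x1 ⊕ 0xA = 0xB.
P2: D(K, 0x3) = 0xF; 0xF ⊕ 0xD = 0x2.
Blocks that differ from the original plaintext: P1, P2.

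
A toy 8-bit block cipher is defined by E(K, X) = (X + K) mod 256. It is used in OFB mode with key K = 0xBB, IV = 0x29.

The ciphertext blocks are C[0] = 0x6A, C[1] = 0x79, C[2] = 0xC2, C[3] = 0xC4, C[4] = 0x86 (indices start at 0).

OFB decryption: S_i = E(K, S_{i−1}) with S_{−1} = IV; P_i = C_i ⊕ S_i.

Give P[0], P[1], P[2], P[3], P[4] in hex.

P[0]: S = E(K, 0x29) = 0xE4; 0x6A ⊕ 0xE4 = 0x8E.
P[1]: S = E(K, 0xE4) = 0x9F; 0x79 ⊕ 0x9F = 0xE6.
P[2]: S = E(K, 0x9F) = 0x5A; 0xC2 ⊕ 0x5A = 0x98.
P[3]: S = E(K, 0x5A) = 0x15; 0xC4 ⊕ 0x15 = 0xD1.
P[4]: S = E(K, 0x15) = 0xD0; 0x86 ⊕ 0xD0 = 0x56.

P[0] = 0x8E, P[1] = 0xE6, P[2] = 0x98, P[3] = 0xD1, P[4] = 0x56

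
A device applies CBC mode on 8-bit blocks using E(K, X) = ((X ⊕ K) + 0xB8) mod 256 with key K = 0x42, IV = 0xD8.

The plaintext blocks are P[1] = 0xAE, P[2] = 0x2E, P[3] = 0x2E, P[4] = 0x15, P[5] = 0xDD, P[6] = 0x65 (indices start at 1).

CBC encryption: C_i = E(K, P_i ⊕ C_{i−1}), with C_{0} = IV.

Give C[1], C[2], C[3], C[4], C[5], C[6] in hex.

C[1]: P[1] ⊕ 0xD8 = 0x76; E(K, 0x76) = 0xEC.
C[2]: P[2] ⊕ 0xEC = 0xC2; E(K, 0xC2) = 0x38.
C[3]: P[3] ⊕ 0x38 = 0x16; E(K, 0x16) = 0x0C.
C[4]: P[4] ⊕ 0x0C = 0x19; E(K, 0x19) = 0x13.
C[5]: P[5] ⊕ 0x13 = 0xCE; E(K, 0xCE) = 0x44.
C[6]: P[6] ⊕ 0x44 = 0x21; E(K, 0x21) = 0x1B.

C[1] = 0xEC, C[2] = 0x38, C[3] = 0x0C, C[4] = 0x13, C[5] = 0x44, C[6] = 0x1B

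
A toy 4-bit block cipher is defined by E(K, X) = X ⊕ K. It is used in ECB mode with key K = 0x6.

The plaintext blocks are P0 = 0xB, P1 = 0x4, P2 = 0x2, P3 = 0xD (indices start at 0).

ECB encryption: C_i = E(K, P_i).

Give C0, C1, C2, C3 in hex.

C0: E(K, 0xB) = 0xD.
C1: E(K, 0x4) = 0x2.
C2: E(K, 0x2) = 0x4.
C3: E(K, 0xD) = 0xB.

C0 = 0xD, C1 = 0x2, C2 = 0x4, C3 = 0xB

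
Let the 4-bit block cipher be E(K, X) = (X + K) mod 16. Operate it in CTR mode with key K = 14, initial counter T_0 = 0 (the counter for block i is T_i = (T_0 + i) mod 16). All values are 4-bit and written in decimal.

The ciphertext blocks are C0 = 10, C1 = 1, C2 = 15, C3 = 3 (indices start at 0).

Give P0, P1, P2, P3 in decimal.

P0 = 4, P1 = 14, P2 = 15, P3 = 2

CTR decryption: S_i = E(K, T_i) where T_i is the counter for block i; P_i = C_i ⊕ S_i.
P0: T = 0, S = E(K, T) = 14; 10 ⊕ 14 = 4.
P1: T = 1, S = E(K, T) = 15; 1 ⊕ 15 = 14.
P2: T = 2, S = E(K, T) = 0; 15 ⊕ 0 = 15.
P3: T = 3, S = E(K, T) = 1; 3 ⊕ 1 = 2.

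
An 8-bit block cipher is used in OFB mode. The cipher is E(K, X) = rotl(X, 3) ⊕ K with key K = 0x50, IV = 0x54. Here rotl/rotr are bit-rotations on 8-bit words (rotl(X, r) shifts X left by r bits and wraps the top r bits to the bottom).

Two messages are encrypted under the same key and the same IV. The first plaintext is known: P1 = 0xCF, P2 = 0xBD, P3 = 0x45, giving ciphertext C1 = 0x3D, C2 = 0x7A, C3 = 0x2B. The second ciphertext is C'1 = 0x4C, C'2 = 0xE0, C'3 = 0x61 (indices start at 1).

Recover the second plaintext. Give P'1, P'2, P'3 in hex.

P'1 = 0xBE, P'2 = 0x27, P'3 = 0x0F

In OFB with a reused IV, both messages share the same keystream S_i, so C_i ⊕ C'_i = P_i ⊕ P'_i and thus P'_i = P_i ⊕ C_i ⊕ C'_i.
P'1: 0xCF ⊕ 0x3D ⊕ 0x4C = 0xBE.
P'2: 0xBD ⊕ 0x7A ⊕ 0xE0 = 0x27.
P'3: 0x45 ⊕ 0x2B ⊕ 0x61 = 0x0F.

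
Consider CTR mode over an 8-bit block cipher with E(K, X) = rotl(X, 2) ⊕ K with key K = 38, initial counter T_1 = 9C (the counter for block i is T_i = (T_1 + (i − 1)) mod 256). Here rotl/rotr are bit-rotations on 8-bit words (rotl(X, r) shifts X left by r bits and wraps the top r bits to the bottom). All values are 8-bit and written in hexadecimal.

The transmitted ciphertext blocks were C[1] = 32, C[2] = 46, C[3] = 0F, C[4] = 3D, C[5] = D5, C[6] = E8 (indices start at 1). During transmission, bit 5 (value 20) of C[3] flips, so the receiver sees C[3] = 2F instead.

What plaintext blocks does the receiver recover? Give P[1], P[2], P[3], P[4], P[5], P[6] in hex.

CTR decryption: S_i = E(K, T_i) where T_i is the counter for block i; P_i = C_i ⊕ S_i.
Only C[3] changed, to 2F. In CTR, a change in C_i flips the same bit in P_i only; the keystream is unaffected. Decrypting the received ciphertext:
P[1]: T = 9C, S = E(K, T) = 4A; 32 ⊕ 4A = 78.
P[2]: T = 9D, S = E(K, T) = 4E; 46 ⊕ 4E = 08.
P[3]: T = 9E, S = E(K, T) = 42; 2F ⊕ 42 = 6D.
P[4]: T = 9F, S = E(K, T) = 46; 3D ⊕ 46 = 7B.
P[5]: T = A0, S = E(K, T) = BA; D5 ⊕ BA = 6F.
P[6]: T = A1, S = E(K, T) = BE; E8 ⊕ BE = 56.
Blocks that differ from the original plaintext: P[3].

P[1] = 78, P[2] = 08, P[3] = 6D, P[4] = 7B, P[5] = 6F, P[6] = 56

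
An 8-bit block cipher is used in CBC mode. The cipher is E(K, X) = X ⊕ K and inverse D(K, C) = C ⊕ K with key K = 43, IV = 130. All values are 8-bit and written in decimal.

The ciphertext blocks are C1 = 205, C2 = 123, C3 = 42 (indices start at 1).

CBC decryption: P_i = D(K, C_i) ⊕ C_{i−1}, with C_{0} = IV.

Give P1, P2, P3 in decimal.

P1 = 100, P2 = 157, P3 = 122

P1: D(K, 205) = 230; 230 ⊕ 130 = 100.
P2: D(K, 123) = 80; 80 ⊕ 205 = 157.
P3: D(K, 42) = 1; 1 ⊕ 123 = 122.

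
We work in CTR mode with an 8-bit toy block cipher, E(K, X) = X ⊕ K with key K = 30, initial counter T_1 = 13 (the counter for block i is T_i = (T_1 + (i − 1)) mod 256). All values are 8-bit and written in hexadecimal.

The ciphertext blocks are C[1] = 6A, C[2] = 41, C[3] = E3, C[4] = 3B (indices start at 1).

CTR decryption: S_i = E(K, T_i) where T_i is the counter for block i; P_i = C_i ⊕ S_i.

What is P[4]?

P[4] = 1D

P[4]: T = 16, S = E(K, T) = 26; 3B ⊕ 26 = 1D.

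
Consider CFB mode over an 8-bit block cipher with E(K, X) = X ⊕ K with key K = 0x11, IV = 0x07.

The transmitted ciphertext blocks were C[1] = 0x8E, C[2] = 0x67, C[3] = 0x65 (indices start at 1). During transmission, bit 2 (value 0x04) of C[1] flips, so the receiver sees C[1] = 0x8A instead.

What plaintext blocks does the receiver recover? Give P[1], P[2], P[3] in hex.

P[1] = 0x9C, P[2] = 0xFC, P[3] = 0x13

CFB decryption: P_i = C_i ⊕ E(K, C_{i−1}), with C_{0} = IV.
Only C[1] changed, to 0x8A. In CFB, a change in C_i flips the same bit in P_i and garbles P_{i+1}. Decrypting the received ciphertext:
P[1]: E(K, 0x07) = 0x16; 0x8A ⊕ 0x16 = 0x9C.
P[2]: E(K, 0x8A) = 0x9B; 0x67 ⊕ 0x9B = 0xFC.
P[3]: E(K, 0x67) = 0x76; 0x65 ⊕ 0x76 = 0x13.
Blocks that differ from the original plaintext: P[1], P[2].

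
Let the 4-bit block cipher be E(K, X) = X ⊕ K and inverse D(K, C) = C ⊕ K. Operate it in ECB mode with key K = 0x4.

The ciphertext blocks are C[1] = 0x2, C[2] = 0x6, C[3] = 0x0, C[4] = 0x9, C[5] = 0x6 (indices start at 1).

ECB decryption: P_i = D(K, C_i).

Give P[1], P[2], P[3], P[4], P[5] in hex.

P[1]: D(K, 0x2) = 0x6.
P[2]: D(K, 0x6) = 0x2.
P[3]: D(K, 0x0) = 0x4.
P[4]: D(K, 0x9) = 0xD.
P[5]: D(K, 0x6) = 0x2.

P[1] = 0x6, P[2] = 0x2, P[3] = 0x4, P[4] = 0xD, P[5] = 0x2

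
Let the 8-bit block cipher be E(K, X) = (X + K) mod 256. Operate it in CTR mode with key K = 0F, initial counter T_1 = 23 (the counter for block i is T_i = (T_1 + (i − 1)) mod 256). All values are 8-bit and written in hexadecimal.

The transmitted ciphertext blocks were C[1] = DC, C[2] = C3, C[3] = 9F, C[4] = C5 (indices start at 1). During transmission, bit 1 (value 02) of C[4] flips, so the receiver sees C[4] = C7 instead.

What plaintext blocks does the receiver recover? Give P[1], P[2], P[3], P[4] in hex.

P[1] = EE, P[2] = F0, P[3] = AB, P[4] = F2

CTR decryption: S_i = E(K, T_i) where T_i is the counter for block i; P_i = C_i ⊕ S_i.
Only C[4] changed, to C7. In CTR, a change in C_i flips the same bit in P_i only; the keystream is unaffected. Decrypting the received ciphertext:
P[1]: T = 23, S = E(K, T) = 32; DC ⊕ 32 = EE.
P[2]: T = 24, S = E(K, T) = 33; C3 ⊕ 33 = F0.
P[3]: T = 25, S = E(K, T) = 34; 9F ⊕ 34 = AB.
P[4]: T = 26, S = E(K, T) = 35; C7 ⊕ 35 = F2.
Blocks that differ from the original plaintext: P[4].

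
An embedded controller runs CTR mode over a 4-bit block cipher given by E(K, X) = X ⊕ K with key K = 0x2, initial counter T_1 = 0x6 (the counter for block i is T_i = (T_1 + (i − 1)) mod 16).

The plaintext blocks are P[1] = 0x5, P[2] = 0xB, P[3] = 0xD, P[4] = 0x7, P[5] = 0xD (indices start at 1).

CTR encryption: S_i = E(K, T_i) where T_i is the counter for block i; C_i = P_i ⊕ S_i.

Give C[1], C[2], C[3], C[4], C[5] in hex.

C[1] = 0x1, C[2] = 0xE, C[3] = 0x7, C[4] = 0xC, C[5] = 0x5

C[1]: T = 0x6, S = E(K, T) = 0x4; 0x5 ⊕ 0x4 = 0x1.
C[2]: T = 0x7, S = E(K, T) = 0x5; 0xB ⊕ 0x5 = 0xE.
C[3]: T = 0x8, S = E(K, T) = 0xA; 0xD ⊕ 0xA = 0x7.
C[4]: T = 0x9, S = E(K, T) = 0xB; 0x7 ⊕ 0xB = 0xC.
C[5]: T = 0xA, S = E(K, T) = 0x8; 0xD ⊕ 0x8 = 0x5.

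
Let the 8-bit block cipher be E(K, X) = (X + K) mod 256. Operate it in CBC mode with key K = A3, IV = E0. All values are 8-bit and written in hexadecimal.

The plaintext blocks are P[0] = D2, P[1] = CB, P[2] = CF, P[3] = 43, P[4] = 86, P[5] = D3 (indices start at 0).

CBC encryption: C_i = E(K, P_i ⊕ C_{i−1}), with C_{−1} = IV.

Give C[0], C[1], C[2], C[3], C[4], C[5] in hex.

C[0]: P[0] ⊕ E0 = 32; E(K, 32) = D5.
C[1]: P[1] ⊕ D5 = 1E; E(K, 1E) = C1.
C[2]: P[2] ⊕ C1 = 0E; E(K, 0E) = B1.
C[3]: P[3] ⊕ B1 = F2; E(K, F2) = 95.
C[4]: P[4] ⊕ 95 = 13; E(K, 13) = B6.
C[5]: P[5] ⊕ B6 = 65; E(K, 65) = 08.

C[0] = D5, C[1] = C1, C[2] = B1, C[3] = 95, C[4] = B6, C[5] = 08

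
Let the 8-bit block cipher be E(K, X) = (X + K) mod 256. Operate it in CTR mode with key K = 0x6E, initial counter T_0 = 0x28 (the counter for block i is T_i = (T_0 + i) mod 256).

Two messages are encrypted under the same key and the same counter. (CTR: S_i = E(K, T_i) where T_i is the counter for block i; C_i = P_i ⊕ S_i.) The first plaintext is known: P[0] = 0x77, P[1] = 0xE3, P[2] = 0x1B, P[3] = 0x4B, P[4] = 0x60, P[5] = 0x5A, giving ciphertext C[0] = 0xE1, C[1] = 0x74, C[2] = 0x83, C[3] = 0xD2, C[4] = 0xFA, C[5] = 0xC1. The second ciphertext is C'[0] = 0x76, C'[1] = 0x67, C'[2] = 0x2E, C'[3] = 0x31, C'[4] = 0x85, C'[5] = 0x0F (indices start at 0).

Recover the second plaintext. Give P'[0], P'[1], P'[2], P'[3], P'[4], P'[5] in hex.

In CTR with a reused counter, both messages share the same keystream S_i, so C_i ⊕ C'_i = P_i ⊕ P'_i and thus P'_i = P_i ⊕ C_i ⊕ C'_i.
P'[0]: 0x77 ⊕ 0xE1 ⊕ 0x76 = 0xE0.
P'[1]: 0xE3 ⊕ 0x74 ⊕ 0x67 = 0xF0.
P'[2]: 0x1B ⊕ 0x83 ⊕ 0x2E = 0xB6.
P'[3]: 0x4B ⊕ 0xD2 ⊕ 0x31 = 0xA8.
P'[4]: 0x60 ⊕ 0xFA ⊕ 0x85 = 0x1F.
P'[5]: 0x5A ⊕ 0xC1 ⊕ 0x0F = 0x94.

P'[0] = 0xE0, P'[1] = 0xF0, P'[2] = 0xB6, P'[3] = 0xA8, P'[4] = 0x1F, P'[5] = 0x94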